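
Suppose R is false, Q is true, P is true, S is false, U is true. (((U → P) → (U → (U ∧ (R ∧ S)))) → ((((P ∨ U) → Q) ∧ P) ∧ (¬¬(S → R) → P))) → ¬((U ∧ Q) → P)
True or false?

F

U → P = T → T = T
R ∧ S = F ∧ F = F
U ∧ (R ∧ S) = T ∧ F = F
U → (U ∧ (R ∧ S)) = T → F = F
(U → P) → (U → (U ∧ (R ∧ S))) = T → F = F
P ∨ U = T ∨ T = T
(P ∨ U) → Q = T → T = T
((P ∨ U) → Q) ∧ P = T ∧ T = T
S → R = F → F = T
¬(S → R) = ¬T = F
¬¬(S → R) = ¬F = T
¬¬(S → R) → P = T → T = T
(((P ∨ U) → Q) ∧ P) ∧ (¬¬(S → R) → P) = T ∧ T = T
((U → P) → (U → (U ∧ (R ∧ S)))) → ((((P ∨ U) → Q) ∧ P) ∧ (¬¬(S → R) → P)) = F → T = T
U ∧ Q = T ∧ T = T
(U ∧ Q) → P = T → T = T
¬((U ∧ Q) → P) = ¬T = F
(((U → P) → (U → (U ∧ (R ∧ S)))) → ((((P ∨ U) → Q) ∧ P) ∧ (¬¬(S → R) → P))) → ¬((U ∧ Q) → P) = T → F = F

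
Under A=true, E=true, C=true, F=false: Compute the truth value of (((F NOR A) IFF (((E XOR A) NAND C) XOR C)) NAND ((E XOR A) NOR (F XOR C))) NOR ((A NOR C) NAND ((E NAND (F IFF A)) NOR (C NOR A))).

false

Substituting A=true, E=true, C=true, F=false:
F NOR A = false NOR true = false
E XOR A = true XOR true = false
(E XOR A) NAND C = false NAND true = true
((E XOR A) NAND C) XOR C = true XOR true = false
(F NOR A) IFF (((E XOR A) NAND C) XOR C) = false IFF false = true
E XOR A = true XOR true = false
F XOR C = false XOR true = true
(E XOR A) NOR (F XOR C) = false NOR true = false
((F NOR A) IFF (((E XOR A) NAND C) XOR C)) NAND ((E XOR A) NOR (F XOR C)) = true NAND false = true
A NOR C = true NOR true = false
F IFF A = false IFF true = false
E NAND (F IFF A) = true NAND false = true
C NOR A = true NOR true = false
(E NAND (F IFF A)) NOR (C NOR A) = true NOR false = false
(A NOR C) NAND ((E NAND (F IFF A)) NOR (C NOR A)) = false NAND false = true
(((F NOR A) IFF (((E XOR A) NAND C) XOR C)) NAND ((E XOR A) NOR (F XOR C))) NOR ((A NOR C) NAND ((E NAND (F IFF A)) NOR (C NOR A))) = true NOR true = false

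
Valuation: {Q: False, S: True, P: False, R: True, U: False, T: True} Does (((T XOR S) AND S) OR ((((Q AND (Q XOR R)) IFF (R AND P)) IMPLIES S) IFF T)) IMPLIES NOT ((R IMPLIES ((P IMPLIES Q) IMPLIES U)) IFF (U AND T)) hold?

T XOR S = True XOR True = False
(T XOR S) AND S = False AND True = False
Q XOR R = False XOR True = True
Q AND (Q XOR R) = False AND True = False
R AND P = True AND False = False
(Q AND (Q XOR R)) IFF (R AND P) = False IFF False = True
((Q AND (Q XOR R)) IFF (R AND P)) IMPLIES S = True IMPLIES True = True
(((Q AND (Q XOR R)) IFF (R AND P)) IMPLIES S) IFF T = True IFF True = True
((T XOR S) AND S) OR ((((Q AND (Q XOR R)) IFF (R AND P)) IMPLIES S) IFF T) = False OR True = True
P IMPLIES Q = False IMPLIES False = True
(P IMPLIES Q) IMPLIES U = True IMPLIES False = False
R IMPLIES ((P IMPLIES Q) IMPLIES U) = True IMPLIES False = False
U AND T = False AND True = False
(R IMPLIES ((P IMPLIES Q) IMPLIES U)) IFF (U AND T) = False IFF False = True
NOT ((R IMPLIES ((P IMPLIES Q) IMPLIES U)) IFF (U AND T)) = NOT True = False
(((T XOR S) AND S) OR ((((Q AND (Q XOR R)) IFF (R AND P)) IMPLIES S) IFF T)) IMPLIES NOT ((R IMPLIES ((P IMPLIES Q) IMPLIES U)) IFF (U AND T)) = True IMPLIES False = False

False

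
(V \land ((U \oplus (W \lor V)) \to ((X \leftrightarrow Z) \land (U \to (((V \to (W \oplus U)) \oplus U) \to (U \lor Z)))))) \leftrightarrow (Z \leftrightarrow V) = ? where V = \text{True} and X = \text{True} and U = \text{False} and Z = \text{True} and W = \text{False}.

\text{True}

Substituting V=\text{True}, X=\text{True}, U=\text{False}, Z=\text{True}, W=\text{False}:
W \lor V = \text{False} \lor \text{True} = \text{True}
U \oplus (W \lor V) = \text{False} \oplus \text{True} = \text{True}
X \leftrightarrow Z = \text{True} \leftrightarrow \text{True} = \text{True}
W \oplus U = \text{False} \oplus \text{False} = \text{False}
V \to (W \oplus U) = \text{True} \to \text{False} = \text{False}
(V \to (W \oplus U)) \oplus U = \text{False} \oplus \text{False} = \text{False}
U \lor Z = \text{False} \lor \text{True} = \text{True}
((V \to (W \oplus U)) \oplus U) \to (U \lor Z) = \text{False} \to \text{True} = \text{True}
U \to (((V \to (W \oplus U)) \oplus U) \to (U \lor Z)) = \text{False} \to \text{True} = \text{True}
(X \leftrightarrow Z) \land (U \to (((V \to (W \oplus U)) \oplus U) \to (U \lor Z))) = \text{True} \land \text{True} = \text{True}
(U \oplus (W \lor V)) \to ((X \leftrightarrow Z) \land (U \to (((V \to (W \oplus U)) \oplus U) \to (U \lor Z)))) = \text{True} \to \text{True} = \text{True}
V \land ((U \oplus (W \lor V)) \to ((X \leftrightarrow Z) \land (U \to (((V \to (W \oplus U)) \oplus U) \to (U \lor Z))))) = \text{True} \land \text{True} = \text{True}
Z \leftrightarrow V = \text{True} \leftrightarrow \text{True} = \text{True}
(V \land ((U \oplus (W \lor V)) \to ((X \leftrightarrow Z) \land (U \to (((V \to (W \oplus U)) \oplus U) \to (U \lor Z)))))) \leftrightarrow (Z \leftrightarrow V) = \text{True} \leftrightarrow \text{True} = \text{True}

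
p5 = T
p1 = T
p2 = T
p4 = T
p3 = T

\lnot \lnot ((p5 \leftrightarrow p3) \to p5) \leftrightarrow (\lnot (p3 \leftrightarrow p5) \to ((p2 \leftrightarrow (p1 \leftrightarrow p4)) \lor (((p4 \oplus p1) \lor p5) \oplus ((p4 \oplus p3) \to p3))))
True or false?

Substituting p5=T, p1=T, p2=T, p4=T, p3=T:
p5 \leftrightarrow p3 = T \leftrightarrow T = T
(p5 \leftrightarrow p3) \to p5 = T \to T = T
\lnot ((p5 \leftrightarrow p3) \to p5) = \lnot T = F
\lnot \lnot ((p5 \leftrightarrow p3) \to p5) = \lnot F = T
p3 \leftrightarrow p5 = T \leftrightarrow T = T
\lnot (p3 \leftrightarrow p5) = \lnot T = F
p1 \leftrightarrow p4 = T \leftrightarrow T = T
p2 \leftrightarrow (p1 \leftrightarrow p4) = T \leftrightarrow T = T
p4 \oplus p1 = T \oplus T = F
(p4 \oplus p1) \lor p5 = F \lor T = T
p4 \oplus p3 = T \oplus T = F
(p4 \oplus p3) \to p3 = F \to T = T
((p4 \oplus p1) \lor p5) \oplus ((p4 \oplus p3) \to p3) = T \oplus T = F
(p2 \leftrightarrow (p1 \leftrightarrow p4)) \lor (((p4 \oplus p1) \lor p5) \oplus ((p4 \oplus p3) \to p3)) = T \lor F = T
\lnot (p3 \leftrightarrow p5) \to ((p2 \leftrightarrow (p1 \leftrightarrow p4)) \lor (((p4 \oplus p1) \lor p5) \oplus ((p4 \oplus p3) \to p3))) = F \to T = T
\lnot \lnot ((p5 \leftrightarrow p3) \to p5) \leftrightarrow (\lnot (p3 \leftrightarrow p5) \to ((p2 \leftrightarrow (p1 \leftrightarrow p4)) \lor (((p4 \oplus p1) \lor p5) \oplus ((p4 \oplus p3) \to p3)))) = T \leftrightarrow T = T

T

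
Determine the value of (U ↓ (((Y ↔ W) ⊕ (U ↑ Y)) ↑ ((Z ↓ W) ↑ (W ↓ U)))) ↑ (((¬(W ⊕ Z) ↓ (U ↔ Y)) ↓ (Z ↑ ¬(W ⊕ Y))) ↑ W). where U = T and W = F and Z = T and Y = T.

Substituting U=T, W=F, Z=T, Y=T:
Y ↔ W = T ↔ F = F
U ↑ Y = T ↑ T = F
(Y ↔ W) ⊕ (U ↑ Y) = F ⊕ F = F
Z ↓ W = T ↓ F = F
W ↓ U = F ↓ T = F
(Z ↓ W) ↑ (W ↓ U) = F ↑ F = T
((Y ↔ W) ⊕ (U ↑ Y)) ↑ ((Z ↓ W) ↑ (W ↓ U)) = F ↑ T = T
U ↓ (((Y ↔ W) ⊕ (U ↑ Y)) ↑ ((Z ↓ W) ↑ (W ↓ U))) = T ↓ T = F
W ⊕ Z = F ⊕ T = T
¬(W ⊕ Z) = ¬T = F
U ↔ Y = T ↔ T = T
¬(W ⊕ Z) ↓ (U ↔ Y) = F ↓ T = F
W ⊕ Y = F ⊕ T = T
¬(W ⊕ Y) = ¬T = F
Z ↑ ¬(W ⊕ Y) = T ↑ F = T
(¬(W ⊕ Z) ↓ (U ↔ Y)) ↓ (Z ↑ ¬(W ⊕ Y)) = F ↓ T = F
((¬(W ⊕ Z) ↓ (U ↔ Y)) ↓ (Z ↑ ¬(W ⊕ Y))) ↑ W = F ↑ F = T
(U ↓ (((Y ↔ W) ⊕ (U ↑ Y)) ↑ ((Z ↓ W) ↑ (W ↓ U)))) ↑ (((¬(W ⊕ Z) ↓ (U ↔ Y)) ↓ (Z ↑ ¬(W ⊕ Y))) ↑ W) = F ↑ T = T

T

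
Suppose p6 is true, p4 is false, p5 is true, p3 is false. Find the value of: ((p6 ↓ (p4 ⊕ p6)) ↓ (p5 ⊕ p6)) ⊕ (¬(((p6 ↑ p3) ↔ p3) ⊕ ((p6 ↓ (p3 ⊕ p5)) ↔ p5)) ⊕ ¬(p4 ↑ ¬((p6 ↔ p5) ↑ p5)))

False

p4 ⊕ p6 = False ⊕ True = True
p6 ↓ (p4 ⊕ p6) = True ↓ True = False
p5 ⊕ p6 = True ⊕ True = False
(p6 ↓ (p4 ⊕ p6)) ↓ (p5 ⊕ p6) = False ↓ False = True
p6 ↑ p3 = True ↑ False = True
(p6 ↑ p3) ↔ p3 = True ↔ False = False
p3 ⊕ p5 = False ⊕ True = True
p6 ↓ (p3 ⊕ p5) = True ↓ True = False
(p6 ↓ (p3 ⊕ p5)) ↔ p5 = False ↔ True = False
((p6 ↑ p3) ↔ p3) ⊕ ((p6 ↓ (p3 ⊕ p5)) ↔ p5) = False ⊕ False = False
¬(((p6 ↑ p3) ↔ p3) ⊕ ((p6 ↓ (p3 ⊕ p5)) ↔ p5)) = ¬False = True
p6 ↔ p5 = True ↔ True = True
(p6 ↔ p5) ↑ p5 = True ↑ True = False
¬((p6 ↔ p5) ↑ p5) = ¬False = True
p4 ↑ ¬((p6 ↔ p5) ↑ p5) = False ↑ True = True
¬(p4 ↑ ¬((p6 ↔ p5) ↑ p5)) = ¬True = False
¬(((p6 ↑ p3) ↔ p3) ⊕ ((p6 ↓ (p3 ⊕ p5)) ↔ p5)) ⊕ ¬(p4 ↑ ¬((p6 ↔ p5) ↑ p5)) = True ⊕ False = True
((p6 ↓ (p4 ⊕ p6)) ↓ (p5 ⊕ p6)) ⊕ (¬(((p6 ↑ p3) ↔ p3) ⊕ ((p6 ↓ (p3 ⊕ p5)) ↔ p5)) ⊕ ¬(p4 ↑ ¬((p6 ↔ p5) ↑ p5))) = True ⊕ True = False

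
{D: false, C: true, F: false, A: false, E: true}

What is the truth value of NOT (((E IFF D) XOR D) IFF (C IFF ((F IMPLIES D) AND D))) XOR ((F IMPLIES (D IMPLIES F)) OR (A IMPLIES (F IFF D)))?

true

E IFF D = true IFF false = false
(E IFF D) XOR D = false XOR false = false
F IMPLIES D = false IMPLIES false = true
(F IMPLIES D) AND D = true AND false = false
C IFF ((F IMPLIES D) AND D) = true IFF false = false
((E IFF D) XOR D) IFF (C IFF ((F IMPLIES D) AND D)) = false IFF false = true
NOT (((E IFF D) XOR D) IFF (C IFF ((F IMPLIES D) AND D))) = NOT true = false
D IMPLIES F = false IMPLIES false = true
F IMPLIES (D IMPLIES F) = false IMPLIES true = true
F IFF D = false IFF false = true
A IMPLIES (F IFF D) = false IMPLIES true = true
(F IMPLIES (D IMPLIES F)) OR (A IMPLIES (F IFF D)) = true OR true = true
NOT (((E IFF D) XOR D) IFF (C IFF ((F IMPLIES D) AND D))) XOR ((F IMPLIES (D IMPLIES F)) OR (A IMPLIES (F IFF D))) = false XOR true = true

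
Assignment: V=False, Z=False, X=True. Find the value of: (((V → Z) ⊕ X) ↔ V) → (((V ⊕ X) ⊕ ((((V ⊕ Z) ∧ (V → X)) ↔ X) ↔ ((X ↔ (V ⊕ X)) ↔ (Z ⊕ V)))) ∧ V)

False

V → Z = False → False = True
(V → Z) ⊕ X = True ⊕ True = False
((V → Z) ⊕ X) ↔ V = False ↔ False = True
V ⊕ X = False ⊕ True = True
V ⊕ Z = False ⊕ False = False
V → X = False → True = True
(V ⊕ Z) ∧ (V → X) = False ∧ True = False
((V ⊕ Z) ∧ (V → X)) ↔ X = False ↔ True = False
V ⊕ X = False ⊕ True = True
X ↔ (V ⊕ X) = True ↔ True = True
Z ⊕ V = False ⊕ False = False
(X ↔ (V ⊕ X)) ↔ (Z ⊕ V) = True ↔ False = False
(((V ⊕ Z) ∧ (V → X)) ↔ X) ↔ ((X ↔ (V ⊕ X)) ↔ (Z ⊕ V)) = False ↔ False = True
(V ⊕ X) ⊕ ((((V ⊕ Z) ∧ (V → X)) ↔ X) ↔ ((X ↔ (V ⊕ X)) ↔ (Z ⊕ V))) = True ⊕ True = False
((V ⊕ X) ⊕ ((((V ⊕ Z) ∧ (V → X)) ↔ X) ↔ ((X ↔ (V ⊕ X)) ↔ (Z ⊕ V)))) ∧ V = False ∧ False = False
(((V → Z) ⊕ X) ↔ V) → (((V ⊕ X) ⊕ ((((V ⊕ Z) ∧ (V → X)) ↔ X) ↔ ((X ↔ (V ⊕ X)) ↔ (Z ⊕ V)))) ∧ V) = True → False = False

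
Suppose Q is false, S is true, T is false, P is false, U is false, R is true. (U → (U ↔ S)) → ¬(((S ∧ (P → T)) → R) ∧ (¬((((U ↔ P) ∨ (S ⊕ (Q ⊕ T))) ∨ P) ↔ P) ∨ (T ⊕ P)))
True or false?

U ↔ S = False ↔ True = False
U → (U ↔ S) = False → False = True
P → T = False → False = True
S ∧ (P → T) = True ∧ True = True
(S ∧ (P → T)) → R = True → True = True
U ↔ P = False ↔ False = True
Q ⊕ T = False ⊕ False = False
S ⊕ (Q ⊕ T) = True ⊕ False = True
(U ↔ P) ∨ (S ⊕ (Q ⊕ T)) = True ∨ True = True
((U ↔ P) ∨ (S ⊕ (Q ⊕ T))) ∨ P = True ∨ False = True
(((U ↔ P) ∨ (S ⊕ (Q ⊕ T))) ∨ P) ↔ P = True ↔ False = False
¬((((U ↔ P) ∨ (S ⊕ (Q ⊕ T))) ∨ P) ↔ P) = ¬False = True
T ⊕ P = False ⊕ False = False
¬((((U ↔ P) ∨ (S ⊕ (Q ⊕ T))) ∨ P) ↔ P) ∨ (T ⊕ P) = True ∨ False = True
((S ∧ (P → T)) → R) ∧ (¬((((U ↔ P) ∨ (S ⊕ (Q ⊕ T))) ∨ P) ↔ P) ∨ (T ⊕ P)) = True ∧ True = True
¬(((S ∧ (P → T)) → R) ∧ (¬((((U ↔ P) ∨ (S ⊕ (Q ⊕ T))) ∨ P) ↔ P) ∨ (T ⊕ P))) = ¬True = False
(U → (U ↔ S)) → ¬(((S ∧ (P → T)) → R) ∧ (¬((((U ↔ P) ∨ (S ⊕ (Q ⊕ T))) ∨ P) ↔ P) ∨ (T ⊕ P))) = True → False = False

False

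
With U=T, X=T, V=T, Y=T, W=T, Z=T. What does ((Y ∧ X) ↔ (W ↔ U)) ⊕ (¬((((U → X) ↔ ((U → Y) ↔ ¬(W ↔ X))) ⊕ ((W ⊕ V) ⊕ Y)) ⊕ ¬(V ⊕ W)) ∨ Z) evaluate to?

Substituting U=T, X=T, V=T, Y=T, W=T, Z=T:
Y ∧ X = T ∧ T = T
W ↔ U = T ↔ T = T
(Y ∧ X) ↔ (W ↔ U) = T ↔ T = T
U → X = T → T = T
U → Y = T → T = T
W ↔ X = T ↔ T = T
¬(W ↔ X) = ¬T = F
(U → Y) ↔ ¬(W ↔ X) = T ↔ F = F
(U → X) ↔ ((U → Y) ↔ ¬(W ↔ X)) = T ↔ F = F
W ⊕ V = T ⊕ T = F
(W ⊕ V) ⊕ Y = F ⊕ T = T
((U → X) ↔ ((U → Y) ↔ ¬(W ↔ X))) ⊕ ((W ⊕ V) ⊕ Y) = F ⊕ T = T
V ⊕ W = T ⊕ T = F
¬(V ⊕ W) = ¬F = T
(((U → X) ↔ ((U → Y) ↔ ¬(W ↔ X))) ⊕ ((W ⊕ V) ⊕ Y)) ⊕ ¬(V ⊕ W) = T ⊕ T = F
¬((((U → X) ↔ ((U → Y) ↔ ¬(W ↔ X))) ⊕ ((W ⊕ V) ⊕ Y)) ⊕ ¬(V ⊕ W)) = ¬F = T
¬((((U → X) ↔ ((U → Y) ↔ ¬(W ↔ X))) ⊕ ((W ⊕ V) ⊕ Y)) ⊕ ¬(V ⊕ W)) ∨ Z = T ∨ T = T
((Y ∧ X) ↔ (W ↔ U)) ⊕ (¬((((U → X) ↔ ((U → Y) ↔ ¬(W ↔ X))) ⊕ ((W ⊕ V) ⊕ Y)) ⊕ ¬(V ⊕ W)) ∨ Z) = T ⊕ T = F

F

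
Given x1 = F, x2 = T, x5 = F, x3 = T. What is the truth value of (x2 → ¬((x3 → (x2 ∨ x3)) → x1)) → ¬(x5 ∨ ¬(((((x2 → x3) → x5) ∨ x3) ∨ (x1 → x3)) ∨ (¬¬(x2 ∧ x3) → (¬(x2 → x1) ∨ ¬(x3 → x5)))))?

x2 ∨ x3 = T ∨ T = T
x3 → (x2 ∨ x3) = T → T = T
(x3 → (x2 ∨ x3)) → x1 = T → F = F
¬((x3 → (x2 ∨ x3)) → x1) = ¬F = T
x2 → ¬((x3 → (x2 ∨ x3)) → x1) = T → T = T
x2 → x3 = T → T = T
(x2 → x3) → x5 = T → F = F
((x2 → x3) → x5) ∨ x3 = F ∨ T = T
x1 → x3 = F → T = T
(((x2 → x3) → x5) ∨ x3) ∨ (x1 → x3) = T ∨ T = T
x2 ∧ x3 = T ∧ T = T
¬(x2 ∧ x3) = ¬T = F
¬¬(x2 ∧ x3) = ¬F = T
x2 → x1 = T → F = F
¬(x2 → x1) = ¬F = T
x3 → x5 = T → F = F
¬(x3 → x5) = ¬F = T
¬(x2 → x1) ∨ ¬(x3 → x5) = T ∨ T = T
¬¬(x2 ∧ x3) → (¬(x2 → x1) ∨ ¬(x3 → x5)) = T → T = T
((((x2 → x3) → x5) ∨ x3) ∨ (x1 → x3)) ∨ (¬¬(x2 ∧ x3) → (¬(x2 → x1) ∨ ¬(x3 → x5))) = T ∨ T = T
¬(((((x2 → x3) → x5) ∨ x3) ∨ (x1 → x3)) ∨ (¬¬(x2 ∧ x3) → (¬(x2 → x1) ∨ ¬(x3 → x5)))) = ¬T = F
x5 ∨ ¬(((((x2 → x3) → x5) ∨ x3) ∨ (x1 → x3)) ∨ (¬¬(x2 ∧ x3) → (¬(x2 → x1) ∨ ¬(x3 → x5)))) = F ∨ F = F
¬(x5 ∨ ¬(((((x2 → x3) → x5) ∨ x3) ∨ (x1 → x3)) ∨ (¬¬(x2 ∧ x3) → (¬(x2 → x1) ∨ ¬(x3 → x5))))) = ¬F = T
(x2 → ¬((x3 → (x2 ∨ x3)) → x1)) → ¬(x5 ∨ ¬(((((x2 → x3) → x5) ∨ x3) ∨ (x1 → x3)) ∨ (¬¬(x2 ∧ x3) → (¬(x2 → x1) ∨ ¬(x3 → x5))))) = T → T = T

T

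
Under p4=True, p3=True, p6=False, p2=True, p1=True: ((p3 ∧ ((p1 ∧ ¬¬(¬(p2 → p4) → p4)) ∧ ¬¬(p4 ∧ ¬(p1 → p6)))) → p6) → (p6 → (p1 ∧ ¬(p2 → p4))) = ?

p2 → p4 = True → True = True
¬(p2 → p4) = ¬True = False
¬(p2 → p4) → p4 = False → True = True
¬(¬(p2 → p4) → p4) = ¬True = False
¬¬(¬(p2 → p4) → p4) = ¬False = True
p1 ∧ ¬¬(¬(p2 → p4) → p4) = True ∧ True = True
p1 → p6 = True → False = False
¬(p1 → p6) = ¬False = True
p4 ∧ ¬(p1 → p6) = True ∧ True = True
¬(p4 ∧ ¬(p1 → p6)) = ¬True = False
¬¬(p4 ∧ ¬(p1 → p6)) = ¬False = True
(p1 ∧ ¬¬(¬(p2 → p4) → p4)) ∧ ¬¬(p4 ∧ ¬(p1 → p6)) = True ∧ True = True
p3 ∧ ((p1 ∧ ¬¬(¬(p2 → p4) → p4)) ∧ ¬¬(p4 ∧ ¬(p1 → p6))) = True ∧ True = True
(p3 ∧ ((p1 ∧ ¬¬(¬(p2 → p4) → p4)) ∧ ¬¬(p4 ∧ ¬(p1 → p6)))) → p6 = True → False = False
p2 → p4 = True → True = True
¬(p2 → p4) = ¬True = False
p1 ∧ ¬(p2 → p4) = True ∧ False = False
p6 → (p1 ∧ ¬(p2 → p4)) = False → False = True
((p3 ∧ ((p1 ∧ ¬¬(¬(p2 → p4) → p4)) ∧ ¬¬(p4 ∧ ¬(p1 → p6)))) → p6) → (p6 → (p1 ∧ ¬(p2 → p4))) = False → True = True

True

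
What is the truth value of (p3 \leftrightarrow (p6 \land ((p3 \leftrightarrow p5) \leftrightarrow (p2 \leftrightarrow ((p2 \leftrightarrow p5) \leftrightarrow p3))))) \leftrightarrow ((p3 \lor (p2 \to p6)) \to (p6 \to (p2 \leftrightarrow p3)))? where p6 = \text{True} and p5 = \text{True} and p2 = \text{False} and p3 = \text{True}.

p3 \leftrightarrow p5 = \text{True} \leftrightarrow \text{True} = \text{True}
p2 \leftrightarrow p5 = \text{False} \leftrightarrow \text{True} = \text{False}
(p2 \leftrightarrow p5) \leftrightarrow p3 = \text{False} \leftrightarrow \text{True} = \text{False}
p2 \leftrightarrow ((p2 \leftrightarrow p5) \leftrightarrow p3) = \text{False} \leftrightarrow \text{False} = \text{True}
(p3 \leftrightarrow p5) \leftrightarrow (p2 \leftrightarrow ((p2 \leftrightarrow p5) \leftrightarrow p3)) = \text{True} \leftrightarrow \text{True} = \text{True}
p6 \land ((p3 \leftrightarrow p5) \leftrightarrow (p2 \leftrightarrow ((p2 \leftrightarrow p5) \leftrightarrow p3))) = \text{True} \land \text{True} = \text{True}
p3 \leftrightarrow (p6 \land ((p3 \leftrightarrow p5) \leftrightarrow (p2 \leftrightarrow ((p2 \leftrightarrow p5) \leftrightarrow p3)))) = \text{True} \leftrightarrow \text{True} = \text{True}
p2 \to p6 = \text{False} \to \text{True} = \text{True}
p3 \lor (p2 \to p6) = \text{True} \lor \text{True} = \text{True}
p2 \leftrightarrow p3 = \text{False} \leftrightarrow \text{True} = \text{False}
p6 \to (p2 \leftrightarrow p3) = \text{True} \to \text{False} = \text{False}
(p3 \lor (p2 \to p6)) \to (p6 \to (p2 \leftrightarrow p3)) = \text{True} \to \text{False} = \text{False}
(p3 \leftrightarrow (p6 \land ((p3 \leftrightarrow p5) \leftrightarrow (p2 \leftrightarrow ((p2 \leftrightarrow p5) \leftrightarrow p3))))) \leftrightarrow ((p3 \lor (p2 \to p6)) \to (p6 \to (p2 \leftrightarrow p3))) = \text{True} \leftrightarrow \text{False} = \text{False}

\text{False}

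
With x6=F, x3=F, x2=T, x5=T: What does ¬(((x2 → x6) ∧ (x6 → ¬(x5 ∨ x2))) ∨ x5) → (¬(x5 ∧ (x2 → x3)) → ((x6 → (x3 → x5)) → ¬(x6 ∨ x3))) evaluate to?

Substituting x6=F, x3=F, x2=T, x5=T:
x2 → x6 = T → F = F
x5 ∨ x2 = T ∨ T = T
¬(x5 ∨ x2) = ¬T = F
x6 → ¬(x5 ∨ x2) = F → F = T
(x2 → x6) ∧ (x6 → ¬(x5 ∨ x2)) = F ∧ T = F
((x2 → x6) ∧ (x6 → ¬(x5 ∨ x2))) ∨ x5 = F ∨ T = T
¬(((x2 → x6) ∧ (x6 → ¬(x5 ∨ x2))) ∨ x5) = ¬T = F
x2 → x3 = T → F = F
x5 ∧ (x2 → x3) = T ∧ F = F
¬(x5 ∧ (x2 → x3)) = ¬F = T
x3 → x5 = F → T = T
x6 → (x3 → x5) = F → T = T
x6 ∨ x3 = F ∨ F = F
¬(x6 ∨ x3) = ¬F = T
(x6 → (x3 → x5)) → ¬(x6 ∨ x3) = T → T = T
¬(x5 ∧ (x2 → x3)) → ((x6 → (x3 → x5)) → ¬(x6 ∨ x3)) = T → T = T
¬(((x2 → x6) ∧ (x6 → ¬(x5 ∨ x2))) ∨ x5) → (¬(x5 ∧ (x2 → x3)) → ((x6 → (x3 → x5)) → ¬(x6 ∨ x3))) = F → T = T

T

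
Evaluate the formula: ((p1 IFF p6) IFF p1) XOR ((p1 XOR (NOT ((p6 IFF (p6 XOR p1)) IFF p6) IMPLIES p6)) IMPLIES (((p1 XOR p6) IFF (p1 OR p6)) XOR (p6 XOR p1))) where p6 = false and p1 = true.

true

p1 IFF p6 = true IFF false = false
(p1 IFF p6) IFF p1 = false IFF true = false
p6 XOR p1 = false XOR true = true
p6 IFF (p6 XOR p1) = false IFF true = false
(p6 IFF (p6 XOR p1)) IFF p6 = false IFF false = true
NOT ((p6 IFF (p6 XOR p1)) IFF p6) = NOT true = false
NOT ((p6 IFF (p6 XOR p1)) IFF p6) IMPLIES p6 = false IMPLIES false = true
p1 XOR (NOT ((p6 IFF (p6 XOR p1)) IFF p6) IMPLIES p6) = true XOR true = false
p1 XOR p6 = true XOR false = true
p1 OR p6 = true OR false = true
(p1 XOR p6) IFF (p1 OR p6) = true IFF true = true
p6 XOR p1 = false XOR true = true
((p1 XOR p6) IFF (p1 OR p6)) XOR (p6 XOR p1) = true XOR true = false
(p1 XOR (NOT ((p6 IFF (p6 XOR p1)) IFF p6) IMPLIES p6)) IMPLIES (((p1 XOR p6) IFF (p1 OR p6)) XOR (p6 XOR p1)) = false IMPLIES false = true
((p1 IFF p6) IFF p1) XOR ((p1 XOR (NOT ((p6 IFF (p6 XOR p1)) IFF p6) IMPLIES p6)) IMPLIES (((p1 XOR p6) IFF (p1 OR p6)) XOR (p6 XOR p1))) = false XOR true = true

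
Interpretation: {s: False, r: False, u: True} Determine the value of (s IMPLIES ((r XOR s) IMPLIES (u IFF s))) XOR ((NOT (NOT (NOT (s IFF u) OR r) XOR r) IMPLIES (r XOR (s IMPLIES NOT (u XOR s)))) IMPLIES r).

r XOR s = False XOR False = False
u IFF s = True IFF False = False
(r XOR s) IMPLIES (u IFF s) = False IMPLIES False = True
s IMPLIES ((r XOR s) IMPLIES (u IFF s)) = False IMPLIES True = True
s IFF u = False IFF True = False
NOT (s IFF u) = NOT False = True
NOT (s IFF u) OR r = True OR False = True
NOT (NOT (s IFF u) OR r) = NOT True = False
NOT (NOT (s IFF u) OR r) XOR r = False XOR False = False
NOT (NOT (NOT (s IFF u) OR r) XOR r) = NOT False = True
u XOR s = True XOR False = True
NOT (u XOR s) = NOT True = False
s IMPLIES NOT (u XOR s) = False IMPLIES False = True
r XOR (s IMPLIES NOT (u XOR s)) = False XOR True = True
NOT (NOT (NOT (s IFF u) OR r) XOR r) IMPLIES (r XOR (s IMPLIES NOT (u XOR s))) = True IMPLIES True = True
(NOT (NOT (NOT (s IFF u) OR r) XOR r) IMPLIES (r XOR (s IMPLIES NOT (u XOR s)))) IMPLIES r = True IMPLIES False = False
(s IMPLIES ((r XOR s) IMPLIES (u IFF s))) XOR ((NOT (NOT (NOT (s IFF u) OR r) XOR r) IMPLIES (r XOR (s IMPLIES NOT (u XOR s)))) IMPLIES r) = True XOR False = True

True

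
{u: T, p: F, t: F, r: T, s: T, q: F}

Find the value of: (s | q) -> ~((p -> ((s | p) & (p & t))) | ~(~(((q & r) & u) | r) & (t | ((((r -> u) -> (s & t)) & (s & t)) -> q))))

F

Substituting u=T, p=F, t=F, r=T, s=T, q=F:
s | q = T | F = T
s | p = T | F = T
p & t = F & F = F
(s | p) & (p & t) = T & F = F
p -> ((s | p) & (p & t)) = F -> F = T
q & r = F & T = F
(q & r) & u = F & T = F
((q & r) & u) | r = F | T = T
~(((q & r) & u) | r) = ~T = F
r -> u = T -> T = T
s & t = T & F = F
(r -> u) -> (s & t) = T -> F = F
s & t = T & F = F
((r -> u) -> (s & t)) & (s & t) = F & F = F
(((r -> u) -> (s & t)) & (s & t)) -> q = F -> F = T
t | ((((r -> u) -> (s & t)) & (s & t)) -> q) = F | T = T
~(((q & r) & u) | r) & (t | ((((r -> u) -> (s & t)) & (s & t)) -> q)) = F & T = F
~(~(((q & r) & u) | r) & (t | ((((r -> u) -> (s & t)) & (s & t)) -> q))) = ~F = T
(p -> ((s | p) & (p & t))) | ~(~(((q & r) & u) | r) & (t | ((((r -> u) -> (s & t)) & (s & t)) -> q))) = T | T = T
~((p -> ((s | p) & (p & t))) | ~(~(((q & r) & u) | r) & (t | ((((r -> u) -> (s & t)) & (s & t)) -> q)))) = ~T = F
(s | q) -> ~((p -> ((s | p) & (p & t))) | ~(~(((q & r) & u) | r) & (t | ((((r -> u) -> (s & t)) & (s & t)) -> q)))) = T -> F = F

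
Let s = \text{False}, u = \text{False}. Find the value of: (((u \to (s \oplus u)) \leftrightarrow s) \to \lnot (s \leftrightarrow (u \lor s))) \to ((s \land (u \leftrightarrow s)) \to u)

\text{True}

s \oplus u = \text{False} \oplus \text{False} = \text{False}
u \to (s \oplus u) = \text{False} \to \text{False} = \text{True}
(u \to (s \oplus u)) \leftrightarrow s = \text{True} \leftrightarrow \text{False} = \text{False}
u \lor s = \text{False} \lor \text{False} = \text{False}
s \leftrightarrow (u \lor s) = \text{False} \leftrightarrow \text{False} = \text{True}
\lnot (s \leftrightarrow (u \lor s)) = \lnot \text{True} = \text{False}
((u \to (s \oplus u)) \leftrightarrow s) \to \lnot (s \leftrightarrow (u \lor s)) = \text{False} \to \text{False} = \text{True}
u \leftrightarrow s = \text{False} \leftrightarrow \text{False} = \text{True}
s \land (u \leftrightarrow s) = \text{False} \land \text{True} = \text{False}
(s \land (u \leftrightarrow s)) \to u = \text{False} \to \text{False} = \text{True}
(((u \to (s \oplus u)) \leftrightarrow s) \to \lnot (s \leftrightarrow (u \lor s))) \to ((s \land (u \leftrightarrow s)) \to u) = \text{True} \to \text{True} = \text{True}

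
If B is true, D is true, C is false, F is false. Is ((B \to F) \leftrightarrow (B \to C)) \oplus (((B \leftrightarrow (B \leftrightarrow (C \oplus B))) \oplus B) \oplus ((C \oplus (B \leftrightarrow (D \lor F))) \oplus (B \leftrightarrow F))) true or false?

\text{False}

B \to F = \text{True} \to \text{False} = \text{False}
B \to C = \text{True} \to \text{False} = \text{False}
(B \to F) \leftrightarrow (B \to C) = \text{False} \leftrightarrow \text{False} = \text{True}
C \oplus B = \text{False} \oplus \text{True} = \text{True}
B \leftrightarrow (C \oplus B) = \text{True} \leftrightarrow \text{True} = \text{True}
B \leftrightarrow (B \leftrightarrow (C \oplus B)) = \text{True} \leftrightarrow \text{True} = \text{True}
(B \leftrightarrow (B \leftrightarrow (C \oplus B))) \oplus B = \text{True} \oplus \text{True} = \text{False}
D \lor F = \text{True} \lor \text{False} = \text{True}
B \leftrightarrow (D \lor F) = \text{True} \leftrightarrow \text{True} = \text{True}
C \oplus (B \leftrightarrow (D \lor F)) = \text{False} \oplus \text{True} = \text{True}
B \leftrightarrow F = \text{True} \leftrightarrow \text{False} = \text{False}
(C \oplus (B \leftrightarrow (D \lor F))) \oplus (B \leftrightarrow F) = \text{True} \oplus \text{False} = \text{True}
((B \leftrightarrow (B \leftrightarrow (C \oplus B))) \oplus B) \oplus ((C \oplus (B \leftrightarrow (D \lor F))) \oplus (B \leftrightarrow F)) = \text{False} \oplus \text{True} = \text{True}
((B \to F) \leftrightarrow (B \to C)) \oplus (((B \leftrightarrow (B \leftrightarrow (C \oplus B))) \oplus B) \oplus ((C \oplus (B \leftrightarrow (D \lor F))) \oplus (B \leftrightarrow F))) = \text{True} \oplus \text{True} = \text{False}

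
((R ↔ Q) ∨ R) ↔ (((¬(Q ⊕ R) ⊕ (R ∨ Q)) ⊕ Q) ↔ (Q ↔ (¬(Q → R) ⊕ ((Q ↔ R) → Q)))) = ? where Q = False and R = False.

True

Substituting Q=False, R=False:
R ↔ Q = False ↔ False = True
(R ↔ Q) ∨ R = True ∨ False = True
Q ⊕ R = False ⊕ False = False
¬(Q ⊕ R) = ¬False = True
R ∨ Q = False ∨ False = False
¬(Q ⊕ R) ⊕ (R ∨ Q) = True ⊕ False = True
(¬(Q ⊕ R) ⊕ (R ∨ Q)) ⊕ Q = True ⊕ False = True
Q → R = False → False = True
¬(Q → R) = ¬True = False
Q ↔ R = False ↔ False = True
(Q ↔ R) → Q = True → False = False
¬(Q → R) ⊕ ((Q ↔ R) → Q) = False ⊕ False = False
Q ↔ (¬(Q → R) ⊕ ((Q ↔ R) → Q)) = False ↔ False = True
((¬(Q ⊕ R) ⊕ (R ∨ Q)) ⊕ Q) ↔ (Q ↔ (¬(Q → R) ⊕ ((Q ↔ R) → Q))) = True ↔ True = True
((R ↔ Q) ∨ R) ↔ (((¬(Q ⊕ R) ⊕ (R ∨ Q)) ⊕ Q) ↔ (Q ↔ (¬(Q → R) ⊕ ((Q ↔ R) → Q)))) = True ↔ True = True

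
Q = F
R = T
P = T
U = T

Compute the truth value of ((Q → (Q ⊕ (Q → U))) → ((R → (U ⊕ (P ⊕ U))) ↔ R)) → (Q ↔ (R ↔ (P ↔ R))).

Substituting Q=F, R=T, P=T, U=T:
Q → U = F → T = T
Q ⊕ (Q → U) = F ⊕ T = T
Q → (Q ⊕ (Q → U)) = F → T = T
P ⊕ U = T ⊕ T = F
U ⊕ (P ⊕ U) = T ⊕ F = T
R → (U ⊕ (P ⊕ U)) = T → T = T
(R → (U ⊕ (P ⊕ U))) ↔ R = T ↔ T = T
(Q → (Q ⊕ (Q → U))) → ((R → (U ⊕ (P ⊕ U))) ↔ R) = T → T = T
P ↔ R = T ↔ T = T
R ↔ (P ↔ R) = T ↔ T = T
Q ↔ (R ↔ (P ↔ R)) = F ↔ T = F
((Q → (Q ⊕ (Q → U))) → ((R → (U ⊕ (P ⊕ U))) ↔ R)) → (Q ↔ (R ↔ (P ↔ R))) = T → F = F

F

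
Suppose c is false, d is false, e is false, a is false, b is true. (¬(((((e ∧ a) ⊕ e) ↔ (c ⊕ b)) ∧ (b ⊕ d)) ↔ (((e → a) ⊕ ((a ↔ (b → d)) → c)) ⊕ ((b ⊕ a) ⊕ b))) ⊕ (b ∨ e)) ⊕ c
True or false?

e ∧ a = False ∧ False = False
(e ∧ a) ⊕ e = False ⊕ False = False
c ⊕ b = False ⊕ True = True
((e ∧ a) ⊕ e) ↔ (c ⊕ b) = False ↔ True = False
b ⊕ d = True ⊕ False = True
(((e ∧ a) ⊕ e) ↔ (c ⊕ b)) ∧ (b ⊕ d) = False ∧ True = False
e → a = False → False = True
b → d = True → False = False
a ↔ (b → d) = False ↔ False = True
(a ↔ (b → d)) → c = True → False = False
(e → a) ⊕ ((a ↔ (b → d)) → c) = True ⊕ False = True
b ⊕ a = True ⊕ False = True
(b ⊕ a) ⊕ b = True ⊕ True = False
((e → a) ⊕ ((a ↔ (b → d)) → c)) ⊕ ((b ⊕ a) ⊕ b) = True ⊕ False = True
((((e ∧ a) ⊕ e) ↔ (c ⊕ b)) ∧ (b ⊕ d)) ↔ (((e → a) ⊕ ((a ↔ (b → d)) → c)) ⊕ ((b ⊕ a) ⊕ b)) = False ↔ True = False
¬(((((e ∧ a) ⊕ e) ↔ (c ⊕ b)) ∧ (b ⊕ d)) ↔ (((e → a) ⊕ ((a ↔ (b → d)) → c)) ⊕ ((b ⊕ a) ⊕ b))) = ¬False = True
b ∨ e = True ∨ False = True
¬(((((e ∧ a) ⊕ e) ↔ (c ⊕ b)) ∧ (b ⊕ d)) ↔ (((e → a) ⊕ ((a ↔ (b → d)) → c)) ⊕ ((b ⊕ a) ⊕ b))) ⊕ (b ∨ e) = True ⊕ True = False
(¬(((((e ∧ a) ⊕ e) ↔ (c ⊕ b)) ∧ (b ⊕ d)) ↔ (((e → a) ⊕ ((a ↔ (b → d)) → c)) ⊕ ((b ⊕ a) ⊕ b))) ⊕ (b ∨ e)) ⊕ c = False ⊕ False = False

False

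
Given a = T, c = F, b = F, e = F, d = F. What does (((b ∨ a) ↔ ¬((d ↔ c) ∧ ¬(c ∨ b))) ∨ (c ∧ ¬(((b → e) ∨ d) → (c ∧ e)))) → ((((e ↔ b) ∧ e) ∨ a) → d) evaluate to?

b ∨ a = F ∨ T = T
d ↔ c = F ↔ F = T
c ∨ b = F ∨ F = F
¬(c ∨ b) = ¬F = T
(d ↔ c) ∧ ¬(c ∨ b) = T ∧ T = T
¬((d ↔ c) ∧ ¬(c ∨ b)) = ¬T = F
(b ∨ a) ↔ ¬((d ↔ c) ∧ ¬(c ∨ b)) = T ↔ F = F
b → e = F → F = T
(b → e) ∨ d = T ∨ F = T
c ∧ e = F ∧ F = F
((b → e) ∨ d) → (c ∧ e) = T → F = F
¬(((b → e) ∨ d) → (c ∧ e)) = ¬F = T
c ∧ ¬(((b → e) ∨ d) → (c ∧ e)) = F ∧ T = F
((b ∨ a) ↔ ¬((d ↔ c) ∧ ¬(c ∨ b))) ∨ (c ∧ ¬(((b → e) ∨ d) → (c ∧ e))) = F ∨ F = F
e ↔ b = F ↔ F = T
(e ↔ b) ∧ e = T ∧ F = F
((e ↔ b) ∧ e) ∨ a = F ∨ T = T
(((e ↔ b) ∧ e) ∨ a) → d = T → F = F
(((b ∨ a) ↔ ¬((d ↔ c) ∧ ¬(c ∨ b))) ∨ (c ∧ ¬(((b → e) ∨ d) → (c ∧ e)))) → ((((e ↔ b) ∧ e) ∨ a) → d) = F → F = T

T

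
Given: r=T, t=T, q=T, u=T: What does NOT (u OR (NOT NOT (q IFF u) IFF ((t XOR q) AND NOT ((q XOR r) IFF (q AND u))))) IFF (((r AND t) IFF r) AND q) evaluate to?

q IFF u = T IFF T = T
NOT (q IFF u) = NOT T = F
NOT NOT (q IFF u) = NOT F = T
t XOR q = T XOR T = F
q XOR r = T XOR T = F
q AND u = T AND T = T
(q XOR r) IFF (q AND u) = F IFF T = F
NOT ((q XOR r) IFF (q AND u)) = NOT F = T
(t XOR q) AND NOT ((q XOR r) IFF (q AND u)) = F AND T = F
NOT NOT (q IFF u) IFF ((t XOR q) AND NOT ((q XOR r) IFF (q AND u))) = T IFF F = F
u OR (NOT NOT (q IFF u) IFF ((t XOR q) AND NOT ((q XOR r) IFF (q AND u)))) = T OR F = T
NOT (u OR (NOT NOT (q IFF u) IFF ((t XOR q) AND NOT ((q XOR r) IFF (q AND u))))) = NOT T = F
r AND t = T AND T = T
(r AND t) IFF r = T IFF T = T
((r AND t) IFF r) AND q = T AND T = T
NOT (u OR (NOT NOT (q IFF u) IFF ((t XOR q) AND NOT ((q XOR r) IFF (q AND u))))) IFF (((r AND t) IFF r) AND q) = F IFF T = F

F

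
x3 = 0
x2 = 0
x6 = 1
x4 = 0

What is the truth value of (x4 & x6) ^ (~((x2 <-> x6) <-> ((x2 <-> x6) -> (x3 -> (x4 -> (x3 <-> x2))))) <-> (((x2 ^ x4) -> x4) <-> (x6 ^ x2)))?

1

x4 & x6 = 0 & 1 = 0
x2 <-> x6 = 0 <-> 1 = 0
x2 <-> x6 = 0 <-> 1 = 0
x3 <-> x2 = 0 <-> 0 = 1
x4 -> (x3 <-> x2) = 0 -> 1 = 1
x3 -> (x4 -> (x3 <-> x2)) = 0 -> 1 = 1
(x2 <-> x6) -> (x3 -> (x4 -> (x3 <-> x2))) = 0 -> 1 = 1
(x2 <-> x6) <-> ((x2 <-> x6) -> (x3 -> (x4 -> (x3 <-> x2)))) = 0 <-> 1 = 0
~((x2 <-> x6) <-> ((x2 <-> x6) -> (x3 -> (x4 -> (x3 <-> x2))))) = ~0 = 1
x2 ^ x4 = 0 ^ 0 = 0
(x2 ^ x4) -> x4 = 0 -> 0 = 1
x6 ^ x2 = 1 ^ 0 = 1
((x2 ^ x4) -> x4) <-> (x6 ^ x2) = 1 <-> 1 = 1
~((x2 <-> x6) <-> ((x2 <-> x6) -> (x3 -> (x4 -> (x3 <-> x2))))) <-> (((x2 ^ x4) -> x4) <-> (x6 ^ x2)) = 1 <-> 1 = 1
(x4 & x6) ^ (~((x2 <-> x6) <-> ((x2 <-> x6) -> (x3 -> (x4 -> (x3 <-> x2))))) <-> (((x2 ^ x4) -> x4) <-> (x6 ^ x2))) = 0 ^ 1 = 1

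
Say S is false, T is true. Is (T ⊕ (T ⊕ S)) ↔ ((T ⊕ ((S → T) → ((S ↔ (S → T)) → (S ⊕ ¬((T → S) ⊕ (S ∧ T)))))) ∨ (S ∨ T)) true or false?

Substituting S=False, T=True:
T ⊕ S = True ⊕ False = True
T ⊕ (T ⊕ S) = True ⊕ True = False
S → T = False → True = True
S → T = False → True = True
S ↔ (S → T) = False ↔ True = False
T → S = True → False = False
S ∧ T = False ∧ True = False
(T → S) ⊕ (S ∧ T) = False ⊕ False = False
¬((T → S) ⊕ (S ∧ T)) = ¬False = True
S ⊕ ¬((T → S) ⊕ (S ∧ T)) = False ⊕ True = True
(S ↔ (S → T)) → (S ⊕ ¬((T → S) ⊕ (S ∧ T))) = False → True = True
(S → T) → ((S ↔ (S → T)) → (S ⊕ ¬((T → S) ⊕ (S ∧ T)))) = True → True = True
T ⊕ ((S → T) → ((S ↔ (S → T)) → (S ⊕ ¬((T → S) ⊕ (S ∧ T))))) = True ⊕ True = False
S ∨ T = False ∨ True = True
(T ⊕ ((S → T) → ((S ↔ (S → T)) → (S ⊕ ¬((T → S) ⊕ (S ∧ T)))))) ∨ (S ∨ T) = False ∨ True = True
(T ⊕ (T ⊕ S)) ↔ ((T ⊕ ((S → T) → ((S ↔ (S → T)) → (S ⊕ ¬((T → S) ⊕ (S ∧ T)))))) ∨ (S ∨ T)) = False ↔ True = False

False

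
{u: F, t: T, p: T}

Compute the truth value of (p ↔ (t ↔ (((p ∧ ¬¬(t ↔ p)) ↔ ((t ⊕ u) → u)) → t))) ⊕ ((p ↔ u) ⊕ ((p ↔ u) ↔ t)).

t ↔ p = T ↔ T = T
¬(t ↔ p) = ¬T = F
¬¬(t ↔ p) = ¬F = T
p ∧ ¬¬(t ↔ p) = T ∧ T = T
t ⊕ u = T ⊕ F = T
(t ⊕ u) → u = T → F = F
(p ∧ ¬¬(t ↔ p)) ↔ ((t ⊕ u) → u) = T ↔ F = F
((p ∧ ¬¬(t ↔ p)) ↔ ((t ⊕ u) → u)) → t = F → T = T
t ↔ (((p ∧ ¬¬(t ↔ p)) ↔ ((t ⊕ u) → u)) → t) = T ↔ T = T
p ↔ (t ↔ (((p ∧ ¬¬(t ↔ p)) ↔ ((t ⊕ u) → u)) → t)) = T ↔ T = T
p ↔ u = T ↔ F = F
p ↔ u = T ↔ F = F
(p ↔ u) ↔ t = F ↔ T = F
(p ↔ u) ⊕ ((p ↔ u) ↔ t) = F ⊕ F = F
(p ↔ (t ↔ (((p ∧ ¬¬(t ↔ p)) ↔ ((t ⊕ u) → u)) → t))) ⊕ ((p ↔ u) ⊕ ((p ↔ u) ↔ t)) = T ⊕ F = T

T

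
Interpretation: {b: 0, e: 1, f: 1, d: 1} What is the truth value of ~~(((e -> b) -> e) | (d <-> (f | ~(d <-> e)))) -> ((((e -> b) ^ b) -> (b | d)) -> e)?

Substituting b=0, e=1, f=1, d=1:
e -> b = 1 -> 0 = 0
(e -> b) -> e = 0 -> 1 = 1
d <-> e = 1 <-> 1 = 1
~(d <-> e) = ~1 = 0
f | ~(d <-> e) = 1 | 0 = 1
d <-> (f | ~(d <-> e)) = 1 <-> 1 = 1
((e -> b) -> e) | (d <-> (f | ~(d <-> e))) = 1 | 1 = 1
~(((e -> b) -> e) | (d <-> (f | ~(d <-> e)))) = ~1 = 0
~~(((e -> b) -> e) | (d <-> (f | ~(d <-> e)))) = ~0 = 1
e -> b = 1 -> 0 = 0
(e -> b) ^ b = 0 ^ 0 = 0
b | d = 0 | 1 = 1
((e -> b) ^ b) -> (b | d) = 0 -> 1 = 1
(((e -> b) ^ b) -> (b | d)) -> e = 1 -> 1 = 1
~~(((e -> b) -> e) | (d <-> (f | ~(d <-> e)))) -> ((((e -> b) ^ b) -> (b | d)) -> e) = 1 -> 1 = 1

1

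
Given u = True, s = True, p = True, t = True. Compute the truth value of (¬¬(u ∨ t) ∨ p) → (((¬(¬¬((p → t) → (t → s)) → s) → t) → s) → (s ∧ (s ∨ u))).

True

Substituting u=True, s=True, p=True, t=True:
u ∨ t = True ∨ True = True
¬(u ∨ t) = ¬True = False
¬¬(u ∨ t) = ¬False = True
¬¬(u ∨ t) ∨ p = True ∨ True = True
p → t = True → True = True
t → s = True → True = True
(p → t) → (t → s) = True → True = True
¬((p → t) → (t → s)) = ¬True = False
¬¬((p → t) → (t → s)) = ¬False = True
¬¬((p → t) → (t → s)) → s = True → True = True
¬(¬¬((p → t) → (t → s)) → s) = ¬True = False
¬(¬¬((p → t) → (t → s)) → s) → t = False → True = True
(¬(¬¬((p → t) → (t → s)) → s) → t) → s = True → True = True
s ∨ u = True ∨ True = True
s ∧ (s ∨ u) = True ∧ True = True
((¬(¬¬((p → t) → (t → s)) → s) → t) → s) → (s ∧ (s ∨ u)) = True → True = True
(¬¬(u ∨ t) ∨ p) → (((¬(¬¬((p → t) → (t → s)) → s) → t) → s) → (s ∧ (s ∨ u))) = True → True = True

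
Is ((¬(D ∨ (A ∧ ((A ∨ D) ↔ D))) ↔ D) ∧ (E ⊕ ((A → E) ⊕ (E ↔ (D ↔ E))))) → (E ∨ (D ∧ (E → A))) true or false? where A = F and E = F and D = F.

Substituting A=F, E=F, D=F:
A ∨ D = F ∨ F = F
(A ∨ D) ↔ D = F ↔ F = T
A ∧ ((A ∨ D) ↔ D) = F ∧ T = F
D ∨ (A ∧ ((A ∨ D) ↔ D)) = F ∨ F = F
¬(D ∨ (A ∧ ((A ∨ D) ↔ D))) = ¬F = T
¬(D ∨ (A ∧ ((A ∨ D) ↔ D))) ↔ D = T ↔ F = F
A → E = F → F = T
D ↔ E = F ↔ F = T
E ↔ (D ↔ E) = F ↔ T = F
(A → E) ⊕ (E ↔ (D ↔ E)) = T ⊕ F = T
E ⊕ ((A → E) ⊕ (E ↔ (D ↔ E))) = F ⊕ T = T
(¬(D ∨ (A ∧ ((A ∨ D) ↔ D))) ↔ D) ∧ (E ⊕ ((A → E) ⊕ (E ↔ (D ↔ E)))) = F ∧ T = F
E → A = F → F = T
D ∧ (E → A) = F ∧ T = F
E ∨ (D ∧ (E → A)) = F ∨ F = F
((¬(D ∨ (A ∧ ((A ∨ D) ↔ D))) ↔ D) ∧ (E ⊕ ((A → E) ⊕ (E ↔ (D ↔ E))))) → (E ∨ (D ∧ (E → A))) = F → F = T

T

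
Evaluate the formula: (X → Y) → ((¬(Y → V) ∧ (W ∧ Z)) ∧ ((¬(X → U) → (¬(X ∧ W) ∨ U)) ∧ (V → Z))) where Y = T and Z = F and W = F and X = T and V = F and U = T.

X → Y = T → T = T
Y → V = T → F = F
¬(Y → V) = ¬F = T
W ∧ Z = F ∧ F = F
¬(Y → V) ∧ (W ∧ Z) = T ∧ F = F
X → U = T → T = T
¬(X → U) = ¬T = F
X ∧ W = T ∧ F = F
¬(X ∧ W) = ¬F = T
¬(X ∧ W) ∨ U = T ∨ T = T
¬(X → U) → (¬(X ∧ W) ∨ U) = F → T = T
V → Z = F → F = T
(¬(X → U) → (¬(X ∧ W) ∨ U)) ∧ (V → Z) = T ∧ T = T
(¬(Y → V) ∧ (W ∧ Z)) ∧ ((¬(X → U) → (¬(X ∧ W) ∨ U)) ∧ (V → Z)) = F ∧ T = F
(X → Y) → ((¬(Y → V) ∧ (W ∧ Z)) ∧ ((¬(X → U) → (¬(X ∧ W) ∨ U)) ∧ (V → Z))) = T → F = F

F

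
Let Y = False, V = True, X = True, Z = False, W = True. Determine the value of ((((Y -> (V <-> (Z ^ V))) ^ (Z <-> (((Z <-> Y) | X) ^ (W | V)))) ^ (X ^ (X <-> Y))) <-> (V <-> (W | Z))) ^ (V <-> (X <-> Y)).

Z ^ V = False ^ True = True
V <-> (Z ^ V) = True <-> True = True
Y -> (V <-> (Z ^ V)) = False -> True = True
Z <-> Y = False <-> False = True
(Z <-> Y) | X = True | True = True
W | V = True | True = True
((Z <-> Y) | X) ^ (W | V) = True ^ True = False
Z <-> (((Z <-> Y) | X) ^ (W | V)) = False <-> False = True
(Y -> (V <-> (Z ^ V))) ^ (Z <-> (((Z <-> Y) | X) ^ (W | V))) = True ^ True = False
X <-> Y = True <-> False = False
X ^ (X <-> Y) = True ^ False = True
((Y -> (V <-> (Z ^ V))) ^ (Z <-> (((Z <-> Y) | X) ^ (W | V)))) ^ (X ^ (X <-> Y)) = False ^ True = True
W | Z = True | False = True
V <-> (W | Z) = True <-> True = True
(((Y -> (V <-> (Z ^ V))) ^ (Z <-> (((Z <-> Y) | X) ^ (W | V)))) ^ (X ^ (X <-> Y))) <-> (V <-> (W | Z)) = True <-> True = True
X <-> Y = True <-> False = False
V <-> (X <-> Y) = True <-> False = False
((((Y -> (V <-> (Z ^ V))) ^ (Z <-> (((Z <-> Y) | X) ^ (W | V)))) ^ (X ^ (X <-> Y))) <-> (V <-> (W | Z))) ^ (V <-> (X <-> Y)) = True ^ False = True

True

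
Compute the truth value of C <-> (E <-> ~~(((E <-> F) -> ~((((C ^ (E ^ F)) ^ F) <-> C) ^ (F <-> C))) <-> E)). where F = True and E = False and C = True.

Substituting F=True, E=False, C=True:
E <-> F = False <-> True = False
E ^ F = False ^ True = True
C ^ (E ^ F) = True ^ True = False
(C ^ (E ^ F)) ^ F = False ^ True = True
((C ^ (E ^ F)) ^ F) <-> C = True <-> True = True
F <-> C = True <-> True = True
(((C ^ (E ^ F)) ^ F) <-> C) ^ (F <-> C) = True ^ True = False
~((((C ^ (E ^ F)) ^ F) <-> C) ^ (F <-> C)) = ~False = True
(E <-> F) -> ~((((C ^ (E ^ F)) ^ F) <-> C) ^ (F <-> C)) = False -> True = True
((E <-> F) -> ~((((C ^ (E ^ F)) ^ F) <-> C) ^ (F <-> C))) <-> E = True <-> False = False
~(((E <-> F) -> ~((((C ^ (E ^ F)) ^ F) <-> C) ^ (F <-> C))) <-> E) = ~False = True
~~(((E <-> F) -> ~((((C ^ (E ^ F)) ^ F) <-> C) ^ (F <-> C))) <-> E) = ~True = False
E <-> ~~(((E <-> F) -> ~((((C ^ (E ^ F)) ^ F) <-> C) ^ (F <-> C))) <-> E) = False <-> False = True
C <-> (E <-> ~~(((E <-> F) -> ~((((C ^ (E ^ F)) ^ F) <-> C) ^ (F <-> C))) <-> E)) = True <-> True = True

True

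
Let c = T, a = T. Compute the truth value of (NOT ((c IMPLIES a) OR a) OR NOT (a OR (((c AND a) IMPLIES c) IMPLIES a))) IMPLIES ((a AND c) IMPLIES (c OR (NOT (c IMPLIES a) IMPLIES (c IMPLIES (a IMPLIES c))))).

Substituting c=T, a=T:
c IMPLIES a = T IMPLIES T = T
(c IMPLIES a) OR a = T OR T = T
NOT ((c IMPLIES a) OR a) = NOT T = F
c AND a = T AND T = T
(c AND a) IMPLIES c = T IMPLIES T = T
((c AND a) IMPLIES c) IMPLIES a = T IMPLIES T = T
a OR (((c AND a) IMPLIES c) IMPLIES a) = T OR T = T
NOT (a OR (((c AND a) IMPLIES c) IMPLIES a)) = NOT T = F
NOT ((c IMPLIES a) OR a) OR NOT (a OR (((c AND a) IMPLIES c) IMPLIES a)) = F OR F = F
a AND c = T AND T = T
c IMPLIES a = T IMPLIES T = T
NOT (c IMPLIES a) = NOT T = F
a IMPLIES c = T IMPLIES T = T
c IMPLIES (a IMPLIES c) = T IMPLIES T = T
NOT (c IMPLIES a) IMPLIES (c IMPLIES (a IMPLIES c)) = F IMPLIES T = T
c OR (NOT (c IMPLIES a) IMPLIES (c IMPLIES (a IMPLIES c))) = T OR T = T
(a AND c) IMPLIES (c OR (NOT (c IMPLIES a) IMPLIES (c IMPLIES (a IMPLIES c)))) = T IMPLIES T = T
(NOT ((c IMPLIES a) OR a) OR NOT (a OR (((c AND a) IMPLIES c) IMPLIES a))) IMPLIES ((a AND c) IMPLIES (c OR (NOT (c IMPLIES a) IMPLIES (c IMPLIES (a IMPLIES c))))) = F IMPLIES T = T

T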